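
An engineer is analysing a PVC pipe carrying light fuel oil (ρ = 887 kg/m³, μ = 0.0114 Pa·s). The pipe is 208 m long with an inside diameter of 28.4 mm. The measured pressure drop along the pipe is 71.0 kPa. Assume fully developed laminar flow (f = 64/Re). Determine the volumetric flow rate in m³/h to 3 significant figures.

Q ≈ 1.72 m³/h

For laminar flow, f = 64/Re with Re = ρVD/μ, so Darcy-Weisbach reduces to ΔP = 32μLV/D². Solving for V: V = ΔP·D²/(32μL) = 7.1e+04·(0.0284)²/(32·0.0114·208) = 0.7547 m/s.
Check: Re = ρVD/μ = 887·0.7547·0.0284/0.0114 = 1668 < 2300, so the laminar assumption holds.
Q = V·A = 0.7547·(π/4·0.0284²) = 0.0004781 m³/s = 1.72 m³/h.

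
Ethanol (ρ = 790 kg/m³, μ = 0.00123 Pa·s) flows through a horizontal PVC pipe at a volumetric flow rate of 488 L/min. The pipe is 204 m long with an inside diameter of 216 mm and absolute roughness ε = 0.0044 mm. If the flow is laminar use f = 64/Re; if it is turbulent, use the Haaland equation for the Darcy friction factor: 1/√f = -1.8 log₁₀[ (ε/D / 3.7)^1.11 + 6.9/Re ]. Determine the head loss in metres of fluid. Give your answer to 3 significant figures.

h_f ≈ 0.0550 m

Q = 488 L/min = 488/60000 = 0.008133 m³/s.
Cross-sectional area A = πD²/4 = π(0.216)²/4 = 0.03664 m²; mean velocity V = Q/A = 0.008133/0.03664 = 0.222 m/s.
Reynolds number Re = ρVD/μ = 790 · 0.222 · 0.216 / 0.00123 = 3.079e+04.
Re > 4000 → turbulent. Relative roughness ε/D = 4.4e-06/0.216 = 2.04e-05. Haaland: 1/√f = -1.8 log₁₀[(2.04e-05/3.7)^1.11 + 6.9/3.079e+04] = -1.8 log₁₀[1.45e-06 + 0.000224] = 6.564, so f = 0.02321.
Darcy-Weisbach: ΔP = f(L/D)(ρV²/2) = 0.02321·(204/0.216)·(790·0.222²/2) = 0.02321·944.4·19.46 = 426.5 Pa.
Head loss h_f = ΔP/(ρg) = 426.5/(790·9.81) = 0.0550 m.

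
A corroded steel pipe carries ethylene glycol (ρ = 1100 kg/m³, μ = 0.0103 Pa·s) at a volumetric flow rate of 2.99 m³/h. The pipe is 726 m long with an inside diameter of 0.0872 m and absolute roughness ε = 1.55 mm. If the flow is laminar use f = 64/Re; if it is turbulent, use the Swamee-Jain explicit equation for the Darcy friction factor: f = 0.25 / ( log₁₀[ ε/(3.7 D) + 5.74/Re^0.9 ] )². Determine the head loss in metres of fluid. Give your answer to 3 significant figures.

h_f ≈ 0.406 m

Q = 2.99 m³/h = 2.99/3600 = 0.0008306 m³/s.
Cross-sectional area A = πD²/4 = π(0.0872)²/4 = 0.005972 m²; mean velocity V = Q/A = 0.0008306/0.005972 = 0.1391 m/s.
Reynolds number Re = ρVD/μ = 1100 · 0.1391 · 0.0872 / 0.0103 = 1295.
Re < 2300 → laminar flow, so f = 64/Re = 64/1295 = 0.04942 (the turbulent correlation is not needed).
Darcy-Weisbach: ΔP = f(L/D)(ρV²/2) = 0.04942·(726/0.0872)·(1100·0.1391²/2) = 0.04942·8326·10.64 = 4377 Pa.
Head loss h_f = ΔP/(ρg) = 4377/(1100·9.81) = 0.406 m.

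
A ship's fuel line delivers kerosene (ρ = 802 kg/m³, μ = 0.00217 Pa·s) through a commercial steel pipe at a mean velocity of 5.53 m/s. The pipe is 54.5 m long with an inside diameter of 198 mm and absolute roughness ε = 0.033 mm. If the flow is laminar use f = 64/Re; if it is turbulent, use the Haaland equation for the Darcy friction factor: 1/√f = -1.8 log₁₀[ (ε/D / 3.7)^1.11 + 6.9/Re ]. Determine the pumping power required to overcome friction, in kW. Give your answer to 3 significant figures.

P ≈ 8.78 kW

Reynolds number Re = ρVD/μ = 802 · 5.53 · 0.198 / 0.00217 = 4.047e+05.
Re > 4000 → turbulent. Relative roughness ε/D = 3.3e-05/0.198 = 0.000167. Haaland: 1/√f = -1.8 log₁₀[(0.000167/3.7)^1.11 + 6.9/4.047e+05] = -1.8 log₁₀[1.5e-05 + 1.71e-05] = 8.09, so f = 0.01528.
Darcy-Weisbach: ΔP = f(L/D)(ρV²/2) = 0.01528·(54.5/0.198)·(802·5.53²/2) = 0.01528·275.3·1.226e+04 = 5.157e+04 Pa.
Q = V·A = 5.53·0.03079 = 0.1703 m³/s.
Pumping power P = QΔP = 0.1703·5.157e+04 = 8782 W = 8.78 kW.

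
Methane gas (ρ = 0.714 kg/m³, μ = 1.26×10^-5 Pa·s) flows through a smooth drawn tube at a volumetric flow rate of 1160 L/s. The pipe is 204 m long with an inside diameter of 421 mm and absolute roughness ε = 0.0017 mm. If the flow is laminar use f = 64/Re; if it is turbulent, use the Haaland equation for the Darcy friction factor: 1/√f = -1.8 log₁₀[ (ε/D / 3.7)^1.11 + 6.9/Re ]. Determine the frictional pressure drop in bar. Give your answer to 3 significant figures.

Q = 1160 L/s = 1160/1000 = 1.16 m³/s.
Cross-sectional area A = πD²/4 = π(0.421)²/4 = 0.1392 m²; mean velocity V = Q/A = 1.16/0.1392 = 8.333 m/s.
Reynolds number Re = ρVD/μ = 0.714 · 8.333 · 0.421 / 1.26e-05 = 1.988e+05.
Re > 4000 → turbulent. Relative roughness ε/D = 1.7e-06/0.421 = 4.04e-06. Haaland: 1/√f = -1.8 log₁₀[(4.04e-06/3.7)^1.11 + 6.9/1.988e+05] = -1.8 log₁₀[2.41e-07 + 3.47e-05] = 8.022, so f = 0.01554.
Darcy-Weisbach: ΔP = f(L/D)(ρV²/2) = 0.01554·(204/0.421)·(0.714·8.333²/2) = 0.01554·484.6·24.79 = 186.7 Pa.
ΔP = 186.7 Pa = 0.00187 bar.

ΔP ≈ 0.00187 bar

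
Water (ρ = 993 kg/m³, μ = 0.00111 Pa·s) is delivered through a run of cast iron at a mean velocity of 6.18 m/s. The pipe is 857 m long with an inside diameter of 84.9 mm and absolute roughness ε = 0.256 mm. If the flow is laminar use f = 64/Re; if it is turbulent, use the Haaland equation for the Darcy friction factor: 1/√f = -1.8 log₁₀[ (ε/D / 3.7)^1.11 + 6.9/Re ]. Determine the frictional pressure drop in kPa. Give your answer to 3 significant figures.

ΔP ≈ 5080 kPa

Reynolds number Re = ρVD/μ = 993 · 6.18 · 0.0849 / 0.00111 = 4.694e+05.
Re > 4000 → turbulent. Relative roughness ε/D = 0.000256/0.0849 = 0.00302. Haaland: 1/√f = -1.8 log₁₀[(0.00302/3.7)^1.11 + 6.9/4.694e+05] = -1.8 log₁₀[0.000373 + 1.47e-05] = 6.141, so f = 0.02651.
Darcy-Weisbach: ΔP = f(L/D)(ρV²/2) = 0.02651·(857/0.0849)·(993·6.18²/2) = 0.02651·1.009e+04·1.896e+04 = 5.075e+06 Pa.
ΔP = 5.075e+06 Pa = 5080 kPa.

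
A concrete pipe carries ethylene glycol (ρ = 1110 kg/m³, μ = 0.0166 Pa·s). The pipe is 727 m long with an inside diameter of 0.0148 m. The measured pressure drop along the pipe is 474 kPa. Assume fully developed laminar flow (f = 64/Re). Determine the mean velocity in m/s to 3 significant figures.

V ≈ 0.269 m/s

For laminar flow, f = 64/Re with Re = ρVD/μ, so Darcy-Weisbach reduces to ΔP = 32μLV/D². Solving for V: V = ΔP·D²/(32μL) = 4.74e+05·(0.0148)²/(32·0.0166·727) = 0.2688 m/s.
Check: Re = ρVD/μ = 1110·0.2688·0.0148/0.0166 = 266.1 < 2300, so the laminar assumption holds.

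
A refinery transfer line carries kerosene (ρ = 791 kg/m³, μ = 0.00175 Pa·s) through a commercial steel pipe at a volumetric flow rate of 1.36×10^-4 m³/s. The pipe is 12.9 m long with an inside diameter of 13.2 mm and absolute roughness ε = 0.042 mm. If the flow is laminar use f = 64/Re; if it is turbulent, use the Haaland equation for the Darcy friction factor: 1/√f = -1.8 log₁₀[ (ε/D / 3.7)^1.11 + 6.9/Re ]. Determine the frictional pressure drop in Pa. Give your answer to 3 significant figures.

ΔP ≈ 15000 Pa

Cross-sectional area A = πD²/4 = π(0.0132)²/4 = 0.0001368 m²; mean velocity V = Q/A = 0.000136/0.0001368 = 0.9938 m/s.
Reynolds number Re = ρVD/μ = 791 · 0.9938 · 0.0132 / 0.00175 = 5929.
Re > 4000 → turbulent. Relative roughness ε/D = 4.2e-05/0.0132 = 0.00318. Haaland: 1/√f = -1.8 log₁₀[(0.00318/3.7)^1.11 + 6.9/5929] = -1.8 log₁₀[0.000396 + 0.00116] = 5.053, so f = 0.03917.
Darcy-Weisbach: ΔP = f(L/D)(ρV²/2) = 0.03917·(12.9/0.0132)·(791·0.9938²/2) = 0.03917·977.3·390.6 = 1.495e+04 Pa.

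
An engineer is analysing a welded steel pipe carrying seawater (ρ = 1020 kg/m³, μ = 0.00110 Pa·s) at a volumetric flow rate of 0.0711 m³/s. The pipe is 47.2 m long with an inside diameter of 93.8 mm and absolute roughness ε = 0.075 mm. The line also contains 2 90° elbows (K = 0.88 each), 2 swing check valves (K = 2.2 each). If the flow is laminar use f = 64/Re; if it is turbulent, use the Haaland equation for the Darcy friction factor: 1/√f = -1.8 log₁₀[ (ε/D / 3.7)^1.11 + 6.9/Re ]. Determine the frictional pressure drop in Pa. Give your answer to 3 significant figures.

Cross-sectional area A = πD²/4 = π(0.0938)²/4 = 0.00691 m²; mean velocity V = Q/A = 0.0711/0.00691 = 10.29 m/s.
Reynolds number Re = ρVD/μ = 1020 · 10.29 · 0.0938 / 0.0011 = 8.949e+05.
Re > 4000 → turbulent. Relative roughness ε/D = 7.5e-05/0.0938 = 0.0008. Haaland: 1/√f = -1.8 log₁₀[(0.0008/3.7)^1.11 + 6.9/8.949e+05] = -1.8 log₁₀[8.54e-05 + 7.71e-06] = 7.256, so f = 0.01899.
Total minor-loss coefficient ΣK = 2·0.88 + 2·2.2 = 6.16.
ΔP = [f·L/D + ΣK]·(ρV²/2) = [0.01899·47.2/0.0938 + 6.16]·(1020·10.29²/2) = [9.558 + 6.16]·5.399e+04 = 8.486e+05 Pa.

ΔP ≈ 849000 Pa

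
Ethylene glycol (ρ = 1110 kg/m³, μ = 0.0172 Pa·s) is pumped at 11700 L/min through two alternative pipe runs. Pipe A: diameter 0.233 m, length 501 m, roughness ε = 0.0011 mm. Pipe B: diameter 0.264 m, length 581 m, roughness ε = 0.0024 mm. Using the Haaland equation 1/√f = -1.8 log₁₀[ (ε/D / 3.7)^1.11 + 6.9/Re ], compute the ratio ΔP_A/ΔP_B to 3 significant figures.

ΔP_A/ΔP_B ≈ 1.57

Pipe A: V = Q/A = 0.195/0.04264 = 4.573 m/s; Re = 6.877e+04; ε/D = 4.72e-06; Haaland → f = 0.01932; ΔP_A = f(L/D)(ρV²/2) = 4.821e+05 Pa.
Pipe B: V = Q/A = 0.195/0.05474 = 3.562 m/s; Re = 6.069e+04; ε/D = 9.09e-06; Haaland → f = 0.01986; ΔP_B = f(L/D)(ρV²/2) = 3.079e+05 Pa.
ΔP_A/ΔP_B = 4.821e+05/3.079e+05 = 1.57.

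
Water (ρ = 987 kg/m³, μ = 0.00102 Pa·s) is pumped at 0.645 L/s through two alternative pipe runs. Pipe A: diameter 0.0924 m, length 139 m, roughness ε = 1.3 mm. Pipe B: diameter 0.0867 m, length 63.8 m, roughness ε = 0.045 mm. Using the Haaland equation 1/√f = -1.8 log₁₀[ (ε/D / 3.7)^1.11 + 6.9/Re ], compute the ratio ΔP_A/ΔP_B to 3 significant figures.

Pipe A: V = Q/A = 0.000645/0.006706 = 0.09619 m/s; Re = 8600; ε/D = 0.0141; Haaland → f = 0.04772; ΔP_A = f(L/D)(ρV²/2) = 327.8 Pa.
Pipe B: V = Q/A = 0.000645/0.005904 = 0.1093 m/s; Re = 9166; ε/D = 0.000519; Haaland → f = 0.03224; ΔP_B = f(L/D)(ρV²/2) = 139.8 Pa.
ΔP_A/ΔP_B = 327.8/139.8 = 2.34.

ΔP_A/ΔP_B ≈ 2.34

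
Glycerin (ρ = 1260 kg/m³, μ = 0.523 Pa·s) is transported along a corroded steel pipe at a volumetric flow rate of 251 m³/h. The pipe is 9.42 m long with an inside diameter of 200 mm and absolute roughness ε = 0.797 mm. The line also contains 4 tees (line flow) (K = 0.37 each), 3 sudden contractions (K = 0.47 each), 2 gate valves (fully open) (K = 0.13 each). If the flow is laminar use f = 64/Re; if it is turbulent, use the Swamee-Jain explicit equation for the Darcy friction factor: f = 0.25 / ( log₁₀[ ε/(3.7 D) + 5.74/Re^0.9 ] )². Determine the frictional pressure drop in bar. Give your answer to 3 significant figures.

ΔP ≈ 0.185 bar

Q = 251 m³/h = 251/3600 = 0.06972 m³/s.
Cross-sectional area A = πD²/4 = π(0.2)²/4 = 0.03142 m²; mean velocity V = Q/A = 0.06972/0.03142 = 2.219 m/s.
Reynolds number Re = ρVD/μ = 1260 · 2.219 · 0.2 / 0.523 = 1069.
Re < 2300 → laminar flow, so f = 64/Re = 64/1069 = 0.05985 (the turbulent correlation is not needed).
Total minor-loss coefficient ΣK = 4·0.37 + 3·0.47 + 2·0.13 = 3.15.
ΔP = [f·L/D + ΣK]·(ρV²/2) = [0.05985·9.42/0.2 + 3.15]·(1260·2.219²/2) = [2.819 + 3.15]·3103 = 1.852e+04 Pa.
ΔP = 1.852e+04 Pa = 0.185 bar.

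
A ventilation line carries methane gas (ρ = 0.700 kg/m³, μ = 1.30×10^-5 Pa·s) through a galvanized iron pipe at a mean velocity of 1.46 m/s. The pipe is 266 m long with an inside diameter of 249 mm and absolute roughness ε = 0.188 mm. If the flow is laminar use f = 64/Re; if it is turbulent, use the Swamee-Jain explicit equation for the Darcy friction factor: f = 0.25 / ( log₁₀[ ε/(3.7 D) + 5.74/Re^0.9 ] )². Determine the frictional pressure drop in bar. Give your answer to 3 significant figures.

ΔP ≈ 2.21×10^-4 bar

Reynolds number Re = ρVD/μ = 0.7 · 1.46 · 0.249 / 1.3e-05 = 1.958e+04.
Re > 4000 → turbulent. Relative roughness ε/D = 0.000188/0.249 = 0.000755. Swamee-Jain: f = 0.25/(log₁₀[0.000755/3.7 + 5.74/1.958e+04^0.9])² = 0.25/(log₁₀[0.000204 + 0.000788])² = 0.25/(-3.004)² = 0.02771.
Darcy-Weisbach: ΔP = f(L/D)(ρV²/2) = 0.02771·(266/0.249)·(0.7·1.46²/2) = 0.02771·1068·0.7461 = 22.09 Pa.
ΔP = 22.09 Pa = 2.21×10^-4 bar.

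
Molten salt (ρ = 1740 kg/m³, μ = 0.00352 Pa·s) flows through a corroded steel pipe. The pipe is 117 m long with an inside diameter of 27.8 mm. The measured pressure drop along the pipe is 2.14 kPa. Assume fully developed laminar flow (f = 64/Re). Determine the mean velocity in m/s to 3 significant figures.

For laminar flow, f = 64/Re with Re = ρVD/μ, so Darcy-Weisbach reduces to ΔP = 32μLV/D². Solving for V: V = ΔP·D²/(32μL) = 2140·(0.0278)²/(32·0.00352·117) = 0.1255 m/s.
Check: Re = ρVD/μ = 1740·0.1255·0.0278/0.00352 = 1725 < 2300, so the laminar assumption holds.

V ≈ 0.125 m/s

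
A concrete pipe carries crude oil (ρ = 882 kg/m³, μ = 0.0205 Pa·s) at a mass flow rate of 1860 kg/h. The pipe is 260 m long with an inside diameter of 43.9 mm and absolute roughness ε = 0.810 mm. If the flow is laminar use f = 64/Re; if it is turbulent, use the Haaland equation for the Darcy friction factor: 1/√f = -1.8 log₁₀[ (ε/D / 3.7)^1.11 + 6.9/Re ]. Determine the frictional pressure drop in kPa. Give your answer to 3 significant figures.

ΔP ≈ 34.3 kPa

ṁ = 1860 kg/h = 1860/3600 = 0.5167 kg/s.
A = πD²/4 = π(0.0439)²/4 = 0.001514 m²; mean velocity V = ṁ/(ρA) = 0.5167/(882 · 0.001514) = 0.387 m/s.
Reynolds number Re = ρVD/μ = 882 · 0.387 · 0.0439 / 0.0205 = 731.
Re < 2300 → laminar flow, so f = 64/Re = 64/731 = 0.08755 (the turbulent correlation is not needed).
Darcy-Weisbach: ΔP = f(L/D)(ρV²/2) = 0.08755·(260/0.0439)·(882·0.387²/2) = 0.08755·5923·66.05 = 3.425e+04 Pa.
ΔP = 3.425e+04 Pa = 34.3 kPa.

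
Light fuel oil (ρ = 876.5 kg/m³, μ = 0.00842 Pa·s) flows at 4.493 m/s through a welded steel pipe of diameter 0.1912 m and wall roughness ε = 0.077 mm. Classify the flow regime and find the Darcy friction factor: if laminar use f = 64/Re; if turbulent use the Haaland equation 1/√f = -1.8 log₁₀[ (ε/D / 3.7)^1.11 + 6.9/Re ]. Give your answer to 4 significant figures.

Re = ρVD/μ = 876.5·4.493·0.1912/0.00842 = 8.943e+04.
Re > 4000 → turbulent. ε/D = 7.7e-05/0.1912 = 0.000403; Haaland: 1/√f = -1.8 log₁₀[3.99e-05 + 7.72e-05] = 7.077, so f = 0.01997.

f ≈ 0.01997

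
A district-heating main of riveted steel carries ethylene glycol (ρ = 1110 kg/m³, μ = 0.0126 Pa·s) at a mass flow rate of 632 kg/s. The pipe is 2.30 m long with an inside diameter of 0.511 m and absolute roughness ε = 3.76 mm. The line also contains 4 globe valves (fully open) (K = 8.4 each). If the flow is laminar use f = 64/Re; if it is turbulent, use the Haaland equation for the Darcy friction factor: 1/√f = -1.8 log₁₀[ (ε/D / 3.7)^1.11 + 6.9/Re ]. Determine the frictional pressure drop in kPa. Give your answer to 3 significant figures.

A = πD²/4 = π(0.511)²/4 = 0.2051 m²; mean velocity V = ṁ/(ρA) = 632/(1110 · 0.2051) = 2.776 m/s.
Reynolds number Re = ρVD/μ = 1110 · 2.776 · 0.511 / 0.0126 = 1.25e+05.
Re > 4000 → turbulent. Relative roughness ε/D = 0.00376/0.511 = 0.00736. Haaland: 1/√f = -1.8 log₁₀[(0.00736/3.7)^1.11 + 6.9/1.25e+05] = -1.8 log₁₀[0.001 + 5.52e-05] = 5.356, so f = 0.03486.
Total minor-loss coefficient ΣK = 4·8.4 = 33.6.
ΔP = [f·L/D + ΣK]·(ρV²/2) = [0.03486·2.3/0.511 + 33.6]·(1110·2.776²/2) = [0.1569 + 33.6]·4278 = 1.444e+05 Pa.
ΔP = 1.444e+05 Pa = 144 kPa.

ΔP ≈ 144 kPa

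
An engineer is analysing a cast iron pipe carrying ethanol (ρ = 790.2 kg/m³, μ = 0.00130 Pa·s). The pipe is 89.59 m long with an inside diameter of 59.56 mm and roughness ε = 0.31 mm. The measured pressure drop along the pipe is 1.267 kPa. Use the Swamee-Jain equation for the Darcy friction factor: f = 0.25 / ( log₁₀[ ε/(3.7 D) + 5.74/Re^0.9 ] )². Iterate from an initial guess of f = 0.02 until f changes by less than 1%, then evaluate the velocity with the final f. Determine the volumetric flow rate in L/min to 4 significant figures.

Rearranging Darcy-Weisbach: V = √(2·ΔP·D/(f·L·ρ)). With ε/D = 0.00031/0.05956 = 0.0052, iterate starting from f = 0.02:
  f = 0.02 → V = √(2·1267·0.05956/(0.02·89.59·790.2)) = 0.3265 m/s; Re = ρVD/μ = 1.182e+04; f → 0.03764
  f = 0.03764 → V = 0.238 m/s; Re = 8616; f → 0.03953
  f = 0.03953 → V = 0.2322 m/s; Re = 8408; f → 0.03969
Converged (Δf/f < 1%). With the final f = 0.03969: V = √(2·1267·0.05956/(0.03969·89.59·790.2)) = 0.2318 m/s.
Q = V·A = 0.2318·(π/4·0.05956²) = 0.0006457 m³/s = 38.74 L/min.

Q ≈ 38.74 L/min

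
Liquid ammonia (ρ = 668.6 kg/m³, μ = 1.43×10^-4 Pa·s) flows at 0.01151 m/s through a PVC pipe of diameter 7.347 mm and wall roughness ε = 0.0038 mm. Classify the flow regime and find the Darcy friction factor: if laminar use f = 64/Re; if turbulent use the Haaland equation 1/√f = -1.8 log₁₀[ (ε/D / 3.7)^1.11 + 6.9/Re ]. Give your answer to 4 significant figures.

Re = ρVD/μ = 668.6·0.01151·0.007347/0.000143 = 395.4.
Re < 2300 → laminar, so f = 64/Re = 0.1619 (roughness is irrelevant in laminar flow).

f ≈ 0.1619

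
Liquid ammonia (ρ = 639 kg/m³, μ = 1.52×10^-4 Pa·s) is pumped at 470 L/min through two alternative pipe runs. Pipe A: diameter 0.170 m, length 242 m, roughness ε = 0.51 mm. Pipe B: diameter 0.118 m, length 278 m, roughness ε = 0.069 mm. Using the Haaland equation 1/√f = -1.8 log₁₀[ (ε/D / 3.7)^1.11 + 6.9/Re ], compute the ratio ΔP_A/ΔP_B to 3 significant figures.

Pipe A: V = Q/A = 0.007833/0.0227 = 0.3451 m/s; Re = 2.466e+05; ε/D = 0.003; Haaland → f = 0.02671; ΔP_A = f(L/D)(ρV²/2) = 1447 Pa.
Pipe B: V = Q/A = 0.007833/0.01094 = 0.7163 m/s; Re = 3.553e+05; ε/D = 0.000585; Haaland → f = 0.01838; ΔP_B = f(L/D)(ρV²/2) = 7097 Pa.
ΔP_A/ΔP_B = 1447/7097 = 0.204.

ΔP_A/ΔP_B ≈ 0.204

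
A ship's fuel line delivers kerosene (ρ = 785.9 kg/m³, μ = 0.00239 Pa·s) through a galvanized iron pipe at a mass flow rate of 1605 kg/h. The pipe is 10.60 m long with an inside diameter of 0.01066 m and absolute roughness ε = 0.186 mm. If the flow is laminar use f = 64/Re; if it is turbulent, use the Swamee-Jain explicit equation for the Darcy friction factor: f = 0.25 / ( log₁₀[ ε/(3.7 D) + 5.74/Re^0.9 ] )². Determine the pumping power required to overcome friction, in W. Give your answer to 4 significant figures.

ṁ = 1605 kg/h = 1605/3600 = 0.4458 kg/s.
A = πD²/4 = π(0.01066)²/4 = 8.925e-05 m²; mean velocity V = ṁ/(ρA) = 0.4458/(785.9 · 8.925e-05) = 6.356 m/s.
Reynolds number Re = ρVD/μ = 785.9 · 6.356 · 0.01066 / 0.00239 = 2.228e+04.
Re > 4000 → turbulent. Relative roughness ε/D = 0.000186/0.01066 = 0.0174. Swamee-Jain: f = 0.25/(log₁₀[0.0174/3.7 + 5.74/2.228e+04^0.9])² = 0.25/(log₁₀[0.00472 + 0.000701])² = 0.25/(-2.266)² = 0.04868.
Darcy-Weisbach: ΔP = f(L/D)(ρV²/2) = 0.04868·(10.6/0.01066)·(785.9·6.356²/2) = 0.04868·994.4·1.588e+04 = 7.684e+05 Pa.
Q = ṁ/ρ = 0.4458/785.9 = 0.0005673 m³/s.
Pumping power P = QΔP = 0.0005673·7.684e+05 = 435.93 W = 435.9 W.

P ≈ 435.9 W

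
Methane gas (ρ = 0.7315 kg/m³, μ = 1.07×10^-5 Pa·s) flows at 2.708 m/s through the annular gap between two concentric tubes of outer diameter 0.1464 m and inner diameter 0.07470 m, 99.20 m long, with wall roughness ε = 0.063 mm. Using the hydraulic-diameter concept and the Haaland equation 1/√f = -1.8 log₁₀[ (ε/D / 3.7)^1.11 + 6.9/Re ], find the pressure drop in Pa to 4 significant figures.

ΔP ≈ 111.1 Pa

Hydraulic diameter D_h = 4A/P = D_o - D_i = 0.1464 - 0.0747 = 0.0717 m.
Re = ρVD_h/μ = 0.7315·2.708·0.0717/1.07e-05 = 1.327e+04.
ε/D_h = 6.3e-05/0.0717 = 0.000879; Haaland gives 1/√f = -1.8 log₁₀[9.48e-05+0.00052] = 5.78, so f = 0.02993.
ΔP = f(L/D_h)(ρV²/2) = 0.02993·99.2/0.0717·2.682 = 111.1 Pa.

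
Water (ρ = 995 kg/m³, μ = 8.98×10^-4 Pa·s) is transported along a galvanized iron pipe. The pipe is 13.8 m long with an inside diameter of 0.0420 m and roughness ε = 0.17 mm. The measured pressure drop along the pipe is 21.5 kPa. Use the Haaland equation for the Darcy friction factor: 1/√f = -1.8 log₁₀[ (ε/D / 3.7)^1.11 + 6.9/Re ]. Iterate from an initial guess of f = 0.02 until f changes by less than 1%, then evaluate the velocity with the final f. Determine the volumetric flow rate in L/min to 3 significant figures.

Q ≈ 175 L/min

Rearranging Darcy-Weisbach: V = √(2·ΔP·D/(f·L·ρ)). With ε/D = 0.00017/0.042 = 0.00405, iterate starting from f = 0.02:
  f = 0.02 → V = √(2·2.15e+04·0.042/(0.02·13.8·995)) = 2.564 m/s; Re = ρVD/μ = 1.193e+05; f → 0.02939
  f = 0.02939 → V = 2.115 m/s; Re = 9.845e+04; f → 0.02956
Converged (Δf/f < 1%). With the final f = 0.02956: V = √(2·2.15e+04·0.042/(0.02956·13.8·995)) = 2.11 m/s.
Q = V·A = 2.11·(π/4·0.042²) = 0.002923 m³/s = 175 L/min.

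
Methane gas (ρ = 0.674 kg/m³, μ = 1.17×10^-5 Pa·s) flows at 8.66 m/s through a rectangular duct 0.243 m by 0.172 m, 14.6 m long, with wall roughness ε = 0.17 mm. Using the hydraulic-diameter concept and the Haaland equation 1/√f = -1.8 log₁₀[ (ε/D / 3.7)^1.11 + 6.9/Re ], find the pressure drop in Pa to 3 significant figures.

ΔP ≈ 39.2 Pa

Hydraulic diameter D_h = 4A/P = 4·(0.243·0.172)/(2·(0.243+0.172)) = 0.1672/0.83 = 0.2014 m.
Re = ρVD_h/μ = 0.674·8.66·0.2014/1.17e-05 = 1.005e+05.
ε/D_h = 0.00017/0.2014 = 0.000844; Haaland gives 1/√f = -1.8 log₁₀[9.07e-05+6.87e-05] = 6.836, so f = 0.0214.
ΔP = f(L/D_h)(ρV²/2) = 0.0214·14.6/0.2014·25.27 = 39.2 Pa.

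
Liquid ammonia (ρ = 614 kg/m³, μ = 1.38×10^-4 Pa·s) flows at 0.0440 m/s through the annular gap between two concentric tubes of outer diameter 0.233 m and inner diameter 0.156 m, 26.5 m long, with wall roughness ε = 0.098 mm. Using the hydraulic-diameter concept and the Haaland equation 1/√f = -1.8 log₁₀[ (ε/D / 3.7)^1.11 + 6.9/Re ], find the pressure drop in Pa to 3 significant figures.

Hydraulic diameter D_h = 4A/P = D_o - D_i = 0.233 - 0.156 = 0.077 m.
Re = ρVD_h/μ = 614·0.044·0.077/0.000138 = 1.507e+04.
ε/D_h = 9.8e-05/0.077 = 0.00127; Haaland gives 1/√f = -1.8 log₁₀[0.000143+0.000458] = 5.798, so f = 0.02974.
ΔP = f(L/D_h)(ρV²/2) = 0.02974·26.5/0.077·0.5944 = 6.084 Pa.

ΔP ≈ 6.08 Pa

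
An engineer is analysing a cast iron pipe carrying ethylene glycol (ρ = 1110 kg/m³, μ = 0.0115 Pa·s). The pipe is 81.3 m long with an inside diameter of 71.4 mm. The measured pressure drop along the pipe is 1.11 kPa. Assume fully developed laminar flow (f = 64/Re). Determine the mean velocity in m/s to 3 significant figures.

V ≈ 0.189 m/s

For laminar flow, f = 64/Re with Re = ρVD/μ, so Darcy-Weisbach reduces to ΔP = 32μLV/D². Solving for V: V = ΔP·D²/(32μL) = 1110·(0.0714)²/(32·0.0115·81.3) = 0.1891 m/s.
Check: Re = ρVD/μ = 1110·0.1891·0.0714/0.0115 = 1303 < 2300, so the laminar assumption holds.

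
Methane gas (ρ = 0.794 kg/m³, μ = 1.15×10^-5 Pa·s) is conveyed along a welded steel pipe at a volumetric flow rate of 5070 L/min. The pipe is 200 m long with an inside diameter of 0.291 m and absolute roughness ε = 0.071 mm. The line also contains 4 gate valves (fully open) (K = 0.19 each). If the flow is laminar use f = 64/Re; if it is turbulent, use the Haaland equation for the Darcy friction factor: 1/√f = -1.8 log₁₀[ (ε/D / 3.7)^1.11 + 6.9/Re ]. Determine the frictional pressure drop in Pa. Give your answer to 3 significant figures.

ΔP ≈ 11.4 Pa

Q = 5070 L/min = 5070/60000 = 0.0845 m³/s.
Cross-sectional area A = πD²/4 = π(0.291)²/4 = 0.06651 m²; mean velocity V = Q/A = 0.0845/0.06651 = 1.271 m/s.
Reynolds number Re = ρVD/μ = 0.794 · 1.271 · 0.291 / 1.15e-05 = 2.553e+04.
Re > 4000 → turbulent. Relative roughness ε/D = 7.1e-05/0.291 = 0.000244. Haaland: 1/√f = -1.8 log₁₀[(0.000244/3.7)^1.11 + 6.9/2.553e+04] = -1.8 log₁₀[2.29e-05 + 0.00027] = 6.359, so f = 0.02473.
Total minor-loss coefficient ΣK = 4·0.19 = 0.76.
ΔP = [f·L/D + ΣK]·(ρV²/2) = [0.02473·200/0.291 + 0.76]·(0.794·1.271²/2) = [17 + 0.76]·0.6408 = 11.38 Pa.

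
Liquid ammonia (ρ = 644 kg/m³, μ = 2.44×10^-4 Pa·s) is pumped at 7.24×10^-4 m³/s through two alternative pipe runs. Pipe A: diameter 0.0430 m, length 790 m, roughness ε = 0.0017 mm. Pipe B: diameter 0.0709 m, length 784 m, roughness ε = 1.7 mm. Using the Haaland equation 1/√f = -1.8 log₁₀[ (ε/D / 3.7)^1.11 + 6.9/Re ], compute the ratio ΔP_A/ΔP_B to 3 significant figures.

ΔP_A/ΔP_B ≈ 4.67

Pipe A: V = Q/A = 0.000724/0.001452 = 0.4986 m/s; Re = 5.658e+04; ε/D = 3.95e-05; Haaland → f = 0.02026; ΔP_A = f(L/D)(ρV²/2) = 2.979e+04 Pa.
Pipe B: V = Q/A = 0.000724/0.003948 = 0.1834 m/s; Re = 3.432e+04; ε/D = 0.024; Haaland → f = 0.0533; ΔP_B = f(L/D)(ρV²/2) = 6383 Pa.
ΔP_A/ΔP_B = 2.979e+04/6383 = 4.67.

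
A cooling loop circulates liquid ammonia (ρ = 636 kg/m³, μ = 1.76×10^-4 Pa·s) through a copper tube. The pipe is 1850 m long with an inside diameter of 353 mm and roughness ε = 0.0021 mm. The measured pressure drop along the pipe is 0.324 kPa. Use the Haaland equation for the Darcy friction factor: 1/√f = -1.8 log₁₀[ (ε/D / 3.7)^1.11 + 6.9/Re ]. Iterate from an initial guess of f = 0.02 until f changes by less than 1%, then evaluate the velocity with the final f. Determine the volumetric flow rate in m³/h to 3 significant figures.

Q ≈ 38.0 m³/h

Rearranging Darcy-Weisbach: V = √(2·ΔP·D/(f·L·ρ)). With ε/D = 2.1e-06/0.353 = 5.95e-06, iterate starting from f = 0.02:
  f = 0.02 → V = √(2·324·0.353/(0.02·1850·636)) = 0.09859 m/s; Re = ρVD/μ = 1.258e+05; f → 0.01702
  f = 0.01702 → V = 0.1069 m/s; Re = 1.363e+05; f → 0.01675
  f = 0.01675 → V = 0.1077 m/s; Re = 1.374e+05; f → 0.01672
Converged (Δf/f < 1%). With the final f = 0.01672: V = √(2·324·0.353/(0.01672·1850·636)) = 0.1078 m/s.
Q = V·A = 0.1078·(π/4·0.353²) = 0.01055 m³/s = 38.0 m³/h.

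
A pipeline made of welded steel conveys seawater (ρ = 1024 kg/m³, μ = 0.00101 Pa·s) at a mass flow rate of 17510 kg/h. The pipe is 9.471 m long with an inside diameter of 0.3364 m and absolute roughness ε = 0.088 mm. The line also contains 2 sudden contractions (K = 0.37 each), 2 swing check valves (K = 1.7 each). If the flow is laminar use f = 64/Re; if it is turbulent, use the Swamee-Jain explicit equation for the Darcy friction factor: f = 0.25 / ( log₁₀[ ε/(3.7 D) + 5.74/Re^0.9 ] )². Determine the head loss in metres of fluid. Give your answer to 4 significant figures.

h_f ≈ 7.135×10^-4 m

ṁ = 17510 kg/h = 17510/3600 = 4.864 kg/s.
A = πD²/4 = π(0.3364)²/4 = 0.08888 m²; mean velocity V = ṁ/(ρA) = 4.864/(1024 · 0.08888) = 0.05344 m/s.
Reynolds number Re = ρVD/μ = 1024 · 0.05344 · 0.3364 / 0.00101 = 1.823e+04.
Re > 4000 → turbulent. Relative roughness ε/D = 8.8e-05/0.3364 = 0.000262. Swamee-Jain: f = 0.25/(log₁₀[0.000262/3.7 + 5.74/1.823e+04^0.9])² = 0.25/(log₁₀[7.07e-05 + 0.00084])² = 0.25/(-3.041)² = 0.02704.
Total minor-loss coefficient ΣK = 2·0.37 + 2·1.7 = 4.14.
ΔP = [f·L/D + ΣK]·(ρV²/2) = [0.02704·9.471/0.3364 + 4.14]·(1024·0.05344²/2) = [0.7613 + 4.14]·1.462 = 7.167 Pa.
Head loss h_f = ΔP/(ρg) = 7.167/(1024·9.81) = 7.135×10^-4 m.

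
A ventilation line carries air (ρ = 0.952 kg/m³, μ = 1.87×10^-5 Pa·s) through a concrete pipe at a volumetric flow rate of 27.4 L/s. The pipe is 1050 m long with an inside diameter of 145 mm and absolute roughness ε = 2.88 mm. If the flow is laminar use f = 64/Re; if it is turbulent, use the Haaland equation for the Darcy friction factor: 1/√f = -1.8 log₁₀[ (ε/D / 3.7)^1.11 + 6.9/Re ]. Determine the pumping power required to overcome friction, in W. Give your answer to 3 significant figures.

P ≈ 13.4 W

Q = 27.4 L/s = 27.4/1000 = 0.0274 m³/s.
Cross-sectional area A = πD²/4 = π(0.145)²/4 = 0.01651 m²; mean velocity V = Q/A = 0.0274/0.01651 = 1.659 m/s.
Reynolds number Re = ρVD/μ = 0.952 · 1.659 · 0.145 / 1.87e-05 = 1.225e+04.
Re > 4000 → turbulent. Relative roughness ε/D = 0.00288/0.145 = 0.0199. Haaland: 1/√f = -1.8 log₁₀[(0.0199/3.7)^1.11 + 6.9/1.225e+04] = -1.8 log₁₀[0.00302 + 0.000563] = 4.402, so f = 0.0516.
Darcy-Weisbach: ΔP = f(L/D)(ρV²/2) = 0.0516·(1050/0.145)·(0.952·1.659²/2) = 0.0516·7241·1.311 = 489.7 Pa.
Pumping power P = QΔP = 0.0274·489.7 = 13.42 W = 13.4 W.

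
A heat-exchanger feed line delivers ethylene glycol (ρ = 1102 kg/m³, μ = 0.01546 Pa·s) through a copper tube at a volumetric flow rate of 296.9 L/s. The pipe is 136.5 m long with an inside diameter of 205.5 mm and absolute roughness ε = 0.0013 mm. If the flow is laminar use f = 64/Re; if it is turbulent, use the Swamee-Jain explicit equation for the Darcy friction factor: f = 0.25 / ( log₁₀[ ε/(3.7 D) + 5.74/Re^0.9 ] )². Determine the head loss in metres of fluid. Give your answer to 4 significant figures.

h_f ≈ 45.95 m

Q = 296.9 L/s = 296.9/1000 = 0.2969 m³/s.
Cross-sectional area A = πD²/4 = π(0.2055)²/4 = 0.03317 m²; mean velocity V = Q/A = 0.2969/0.03317 = 8.952 m/s.
Reynolds number Re = ρVD/μ = 1102 · 8.952 · 0.2055 / 0.0155 = 1.311e+05.
Re > 4000 → turbulent. Relative roughness ε/D = 1.3e-06/0.2055 = 6.33e-06. Swamee-Jain: f = 0.25/(log₁₀[6.33e-06/3.7 + 5.74/1.311e+05^0.9])² = 0.25/(log₁₀[1.71e-06 + 0.000142])² = 0.25/(-3.842)² = 0.01694.
Darcy-Weisbach: ΔP = f(L/D)(ρV²/2) = 0.01694·(136.5/0.2055)·(1102·8.952²/2) = 0.01694·664.2·4.415e+04 = 4.967e+05 Pa.
Head loss h_f = ΔP/(ρg) = 4.967e+05/(1102·9.81) = 45.95 m.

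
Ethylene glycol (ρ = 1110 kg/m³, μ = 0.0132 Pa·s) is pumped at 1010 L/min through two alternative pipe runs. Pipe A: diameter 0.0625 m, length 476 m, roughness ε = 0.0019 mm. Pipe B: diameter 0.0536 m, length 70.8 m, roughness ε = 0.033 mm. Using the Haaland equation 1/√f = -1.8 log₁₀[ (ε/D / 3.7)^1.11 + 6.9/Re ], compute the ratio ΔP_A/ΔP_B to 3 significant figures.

Pipe A: V = Q/A = 0.01683/0.003068 = 5.487 m/s; Re = 2.884e+04; ε/D = 3.04e-05; Haaland → f = 0.02359; ΔP_A = f(L/D)(ρV²/2) = 3.002e+06 Pa.
Pipe B: V = Q/A = 0.01683/0.002256 = 7.46 m/s; Re = 3.363e+04; ε/D = 0.000616; Haaland → f = 0.02422; ΔP_B = f(L/D)(ρV²/2) = 9.88e+05 Pa.
ΔP_A/ΔP_B = 3.002e+06/9.88e+05 = 3.04.

ΔP_A/ΔP_B ≈ 3.04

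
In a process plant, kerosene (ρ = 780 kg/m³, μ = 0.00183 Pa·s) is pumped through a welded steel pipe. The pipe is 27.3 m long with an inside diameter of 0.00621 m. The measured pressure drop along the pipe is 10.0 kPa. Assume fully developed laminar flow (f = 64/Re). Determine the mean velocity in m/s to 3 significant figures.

For laminar flow, f = 64/Re with Re = ρVD/μ, so Darcy-Weisbach reduces to ΔP = 32μLV/D². Solving for V: V = ΔP·D²/(32μL) = 1e+04·(0.00621)²/(32·0.00183·27.3) = 0.2412 m/s.
Check: Re = ρVD/μ = 780·0.2412·0.00621/0.00183 = 638.5 < 2300, so the laminar assumption holds.

V ≈ 0.241 m/s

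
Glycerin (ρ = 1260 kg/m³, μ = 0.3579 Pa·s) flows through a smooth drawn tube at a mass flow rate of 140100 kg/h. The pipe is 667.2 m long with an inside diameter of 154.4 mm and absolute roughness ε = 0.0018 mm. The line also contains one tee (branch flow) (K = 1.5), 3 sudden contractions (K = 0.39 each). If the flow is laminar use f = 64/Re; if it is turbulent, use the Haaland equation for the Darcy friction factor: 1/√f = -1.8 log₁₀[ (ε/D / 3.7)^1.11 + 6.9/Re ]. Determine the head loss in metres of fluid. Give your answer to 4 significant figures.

h_f ≈ 43.15 m

ṁ = 140100 kg/h = 140100/3600 = 38.92 kg/s.
A = πD²/4 = π(0.1544)²/4 = 0.01872 m²; mean velocity V = ṁ/(ρA) = 38.92/(1260 · 0.01872) = 1.65 m/s.
Reynolds number Re = ρVD/μ = 1260 · 1.65 · 0.1544 / 0.358 = 896.7.
Re < 2300 → laminar flow, so f = 64/Re = 64/896.7 = 0.07137 (the turbulent correlation is not needed).
Total minor-loss coefficient ΣK = 1·1.5 + 3·0.39 = 2.67.
ΔP = [f·L/D + ΣK]·(ρV²/2) = [0.07137·667.2/0.1544 + 2.67]·(1260·1.65²/2) = [308.4 + 2.67]·1714 = 5.333e+05 Pa.
Head loss h_f = ΔP/(ρg) = 5.333e+05/(1260·9.81) = 43.15 m.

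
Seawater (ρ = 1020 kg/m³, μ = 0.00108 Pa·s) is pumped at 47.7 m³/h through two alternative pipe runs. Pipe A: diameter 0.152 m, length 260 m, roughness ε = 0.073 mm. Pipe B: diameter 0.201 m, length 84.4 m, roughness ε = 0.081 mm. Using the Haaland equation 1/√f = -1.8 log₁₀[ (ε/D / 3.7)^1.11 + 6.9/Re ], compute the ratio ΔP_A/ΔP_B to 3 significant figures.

ΔP_A/ΔP_B ≈ 12.2

Pipe A: V = Q/A = 0.01325/0.01815 = 0.7302 m/s; Re = 1.048e+05; ε/D = 0.00048; Haaland → f = 0.01986; ΔP_A = f(L/D)(ρV²/2) = 9239 Pa.
Pipe B: V = Q/A = 0.01325/0.03173 = 0.4176 m/s; Re = 7.927e+04; ε/D = 0.000403; Haaland → f = 0.02033; ΔP_B = f(L/D)(ρV²/2) = 759.2 Pa.
ΔP_A/ΔP_B = 9239/759.2 = 12.2.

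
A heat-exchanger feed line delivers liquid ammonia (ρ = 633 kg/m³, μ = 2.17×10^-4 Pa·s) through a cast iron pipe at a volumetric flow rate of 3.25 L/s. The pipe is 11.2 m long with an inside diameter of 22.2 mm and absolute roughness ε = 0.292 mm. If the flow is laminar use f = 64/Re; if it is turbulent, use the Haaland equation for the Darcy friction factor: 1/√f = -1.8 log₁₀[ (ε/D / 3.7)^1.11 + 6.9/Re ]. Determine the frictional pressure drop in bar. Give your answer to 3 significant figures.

ΔP ≈ 4.71 bar

Q = 3.25 L/s = 3.25/1000 = 0.00325 m³/s.
Cross-sectional area A = πD²/4 = π(0.0222)²/4 = 0.0003871 m²; mean velocity V = Q/A = 0.00325/0.0003871 = 8.396 m/s.
Reynolds number Re = ρVD/μ = 633 · 8.396 · 0.0222 / 0.000217 = 5.437e+05.
Re > 4000 → turbulent. Relative roughness ε/D = 0.000292/0.0222 = 0.0132. Haaland: 1/√f = -1.8 log₁₀[(0.0132/3.7)^1.11 + 6.9/5.437e+05] = -1.8 log₁₀[0.00191 + 1.27e-05] = 4.888, so f = 0.04185.
Darcy-Weisbach: ΔP = f(L/D)(ρV²/2) = 0.04185·(11.2/0.0222)·(633·8.396²/2) = 0.04185·504.5·2.231e+04 = 4.711e+05 Pa.
ΔP = 4.711e+05 Pa = 4.71 bar.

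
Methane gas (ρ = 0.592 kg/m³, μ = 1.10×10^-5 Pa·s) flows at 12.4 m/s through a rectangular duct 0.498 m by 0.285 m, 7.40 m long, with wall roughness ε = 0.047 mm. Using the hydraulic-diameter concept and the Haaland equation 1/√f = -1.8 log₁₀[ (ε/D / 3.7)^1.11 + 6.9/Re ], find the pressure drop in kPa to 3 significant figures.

ΔP ≈ 0.0148 kPa

Hydraulic diameter D_h = 4A/P = 4·(0.498·0.285)/(2·(0.498+0.285)) = 0.5677/1.566 = 0.3625 m.
Re = ρVD_h/μ = 0.592·12.4·0.3625/1.1e-05 = 2.419e+05.
ε/D_h = 4.7e-05/0.3625 = 0.00013; Haaland gives 1/√f = -1.8 log₁₀[1.13e-05+2.85e-05] = 7.919, so f = 0.01595.
ΔP = f(L/D_h)(ρV²/2) = 0.01595·7.4/0.3625·45.51 = 14.81 Pa.
ΔP = 0.0148 kPa.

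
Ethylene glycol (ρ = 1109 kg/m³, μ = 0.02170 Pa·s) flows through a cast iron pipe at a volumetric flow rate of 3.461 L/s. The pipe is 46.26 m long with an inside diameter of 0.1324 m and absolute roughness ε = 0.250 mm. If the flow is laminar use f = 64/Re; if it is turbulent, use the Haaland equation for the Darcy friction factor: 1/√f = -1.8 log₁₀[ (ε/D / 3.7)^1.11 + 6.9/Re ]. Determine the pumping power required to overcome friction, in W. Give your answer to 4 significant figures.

Q = 3.461 L/s = 3.461/1000 = 0.003461 m³/s.
Cross-sectional area A = πD²/4 = π(0.1324)²/4 = 0.01377 m²; mean velocity V = Q/A = 0.003461/0.01377 = 0.2514 m/s.
Reynolds number Re = ρVD/μ = 1109 · 0.2514 · 0.1324 / 0.0217 = 1701.
Re < 2300 → laminar flow, so f = 64/Re = 64/1701 = 0.03763 (the turbulent correlation is not needed).
Darcy-Weisbach: ΔP = f(L/D)(ρV²/2) = 0.03763·(46.26/0.1324)·(1109·0.2514²/2) = 0.03763·349.4·35.04 = 460.7 Pa.
Pumping power P = QΔP = 0.003461·460.7 = 1.5943 W = 1.594 W.

P ≈ 1.594 W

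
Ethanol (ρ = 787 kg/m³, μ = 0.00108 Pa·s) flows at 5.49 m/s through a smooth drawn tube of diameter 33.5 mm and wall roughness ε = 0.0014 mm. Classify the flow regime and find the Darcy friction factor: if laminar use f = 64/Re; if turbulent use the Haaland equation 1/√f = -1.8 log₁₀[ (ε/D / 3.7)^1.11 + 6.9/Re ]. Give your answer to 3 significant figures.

f ≈ 0.0170

Re = ρVD/μ = 787·5.49·0.0335/0.00108 = 1.34e+05.
Re > 4000 → turbulent. ε/D = 1.4e-06/0.0335 = 4.18e-05; Haaland: 1/√f = -1.8 log₁₀[3.23e-06 + 5.15e-05] = 7.671, so f = 0.01699.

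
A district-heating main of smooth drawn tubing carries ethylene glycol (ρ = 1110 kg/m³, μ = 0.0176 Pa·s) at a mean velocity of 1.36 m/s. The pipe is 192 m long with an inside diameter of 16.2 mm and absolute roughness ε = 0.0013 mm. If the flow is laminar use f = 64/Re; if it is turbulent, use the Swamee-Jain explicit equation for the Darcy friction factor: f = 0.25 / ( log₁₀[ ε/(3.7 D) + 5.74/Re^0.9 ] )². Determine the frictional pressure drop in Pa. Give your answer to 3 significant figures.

ΔP ≈ 560000 Pa

Reynolds number Re = ρVD/μ = 1110 · 1.36 · 0.0162 / 0.0176 = 1390.
Re < 2300 → laminar flow, so f = 64/Re = 64/1390 = 0.04606 (the turbulent correlation is not needed).
Darcy-Weisbach: ΔP = f(L/D)(ρV²/2) = 0.04606·(192/0.0162)·(1110·1.36²/2) = 0.04606·1.185e+04·1027 = 5.604e+05 Pa.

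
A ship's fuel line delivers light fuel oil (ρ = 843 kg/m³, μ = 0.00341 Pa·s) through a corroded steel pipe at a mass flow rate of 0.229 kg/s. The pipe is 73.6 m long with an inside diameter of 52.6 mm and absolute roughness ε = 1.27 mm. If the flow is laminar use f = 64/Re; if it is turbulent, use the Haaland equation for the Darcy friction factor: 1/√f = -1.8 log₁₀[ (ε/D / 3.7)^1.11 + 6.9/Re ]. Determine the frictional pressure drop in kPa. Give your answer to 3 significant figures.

ΔP ≈ 0.363 kPa

A = πD²/4 = π(0.0526)²/4 = 0.002173 m²; mean velocity V = ṁ/(ρA) = 0.229/(843 · 0.002173) = 0.125 m/s.
Reynolds number Re = ρVD/μ = 843 · 0.125 · 0.0526 / 0.00341 = 1626.
Re < 2300 → laminar flow, so f = 64/Re = 64/1626 = 0.03937 (the turbulent correlation is not needed).
Darcy-Weisbach: ΔP = f(L/D)(ρV²/2) = 0.03937·(73.6/0.0526)·(843·0.125²/2) = 0.03937·1399·6.587 = 362.9 Pa.
ΔP = 362.9 Pa = 0.363 kPa.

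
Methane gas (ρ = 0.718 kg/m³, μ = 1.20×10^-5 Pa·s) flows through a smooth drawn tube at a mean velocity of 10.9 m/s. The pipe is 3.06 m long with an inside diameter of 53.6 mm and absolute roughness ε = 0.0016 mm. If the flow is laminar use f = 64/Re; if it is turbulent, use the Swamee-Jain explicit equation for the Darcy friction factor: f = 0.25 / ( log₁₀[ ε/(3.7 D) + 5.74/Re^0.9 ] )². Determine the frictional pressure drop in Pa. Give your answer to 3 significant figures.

ΔP ≈ 55.1 Pa

Reynolds number Re = ρVD/μ = 0.718 · 10.9 · 0.0536 / 1.2e-05 = 3.496e+04.
Re > 4000 → turbulent. Relative roughness ε/D = 1.6e-06/0.0536 = 2.99e-05. Swamee-Jain: f = 0.25/(log₁₀[2.99e-05/3.7 + 5.74/3.496e+04^0.9])² = 0.25/(log₁₀[8.07e-06 + 0.000467])² = 0.25/(-3.323)² = 0.02264.
Darcy-Weisbach: ΔP = f(L/D)(ρV²/2) = 0.02264·(3.06/0.0536)·(0.718·10.9²/2) = 0.02264·57.09·42.65 = 55.13 Pa.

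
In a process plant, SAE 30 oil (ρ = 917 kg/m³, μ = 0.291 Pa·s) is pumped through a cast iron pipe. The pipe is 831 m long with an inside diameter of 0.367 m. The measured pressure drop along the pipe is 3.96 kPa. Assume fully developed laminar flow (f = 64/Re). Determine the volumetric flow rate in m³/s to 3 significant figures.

For laminar flow, f = 64/Re with Re = ρVD/μ, so Darcy-Weisbach reduces to ΔP = 32μLV/D². Solving for V: V = ΔP·D²/(32μL) = 3960·(0.367)²/(32·0.291·831) = 0.06893 m/s.
Check: Re = ρVD/μ = 917·0.06893·0.367/0.291 = 79.71 < 2300, so the laminar assumption holds.
Q = V·A = 0.06893·(π/4·0.367²) = 0.007291 m³/s = 0.00729 m³/s.

Q ≈ 0.00729 m³/s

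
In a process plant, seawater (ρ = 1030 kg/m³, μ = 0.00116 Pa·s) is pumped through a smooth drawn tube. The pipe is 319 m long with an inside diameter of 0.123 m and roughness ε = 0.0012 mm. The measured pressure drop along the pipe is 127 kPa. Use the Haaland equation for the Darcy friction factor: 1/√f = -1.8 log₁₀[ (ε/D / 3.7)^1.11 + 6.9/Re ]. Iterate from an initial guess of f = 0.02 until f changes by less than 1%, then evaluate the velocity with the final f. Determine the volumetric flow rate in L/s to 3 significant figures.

Q ≈ 30.3 L/s

Rearranging Darcy-Weisbach: V = √(2·ΔP·D/(f·L·ρ)). With ε/D = 1.2e-06/0.123 = 9.76e-06, iterate starting from f = 0.02:
  f = 0.02 → V = √(2·1.27e+05·0.123/(0.02·319·1030)) = 2.18 m/s; Re = ρVD/μ = 2.381e+05; f → 0.01505
  f = 0.01505 → V = 2.513 m/s; Re = 2.745e+05; f → 0.01466
  f = 0.01466 → V = 2.547 m/s; Re = 2.782e+05; f → 0.01462
Converged (Δf/f < 1%). With the final f = 0.01462: V = √(2·1.27e+05·0.123/(0.01462·319·1030)) = 2.55 m/s.
Q = V·A = 2.55·(π/4·0.123²) = 0.0303 m³/s = 30.3 L/s.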